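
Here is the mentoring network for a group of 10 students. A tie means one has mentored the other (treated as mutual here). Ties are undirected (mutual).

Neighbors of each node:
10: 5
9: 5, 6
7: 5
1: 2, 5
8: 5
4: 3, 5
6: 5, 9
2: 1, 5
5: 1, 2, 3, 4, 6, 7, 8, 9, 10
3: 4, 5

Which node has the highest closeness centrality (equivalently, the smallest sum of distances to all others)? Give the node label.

Farness (sum of distances to all others) for each node — 1:16, 2:16, 3:16, 4:16, 5:9, 6:16, 7:17, 8:17, 9:16, 10:17.
The smallest farness is 9, for 5, so 5 has the highest closeness.

5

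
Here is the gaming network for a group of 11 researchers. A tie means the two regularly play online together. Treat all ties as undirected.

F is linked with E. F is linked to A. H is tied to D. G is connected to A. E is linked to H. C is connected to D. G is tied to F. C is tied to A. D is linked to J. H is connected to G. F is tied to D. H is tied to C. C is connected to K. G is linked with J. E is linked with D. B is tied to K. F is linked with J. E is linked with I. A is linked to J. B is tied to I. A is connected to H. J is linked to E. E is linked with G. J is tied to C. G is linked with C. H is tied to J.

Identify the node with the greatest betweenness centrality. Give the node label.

C

Unnormalized betweenness of each node: A:7/10, B:7/5, C:41/4, D:27/20, E:51/5, F:19/20, G:37/20, H:8/5, I:21/5, J:23/10, K:21/5.
C has the largest value, 41/4, making it the main broker — the node through which the most shortest paths run.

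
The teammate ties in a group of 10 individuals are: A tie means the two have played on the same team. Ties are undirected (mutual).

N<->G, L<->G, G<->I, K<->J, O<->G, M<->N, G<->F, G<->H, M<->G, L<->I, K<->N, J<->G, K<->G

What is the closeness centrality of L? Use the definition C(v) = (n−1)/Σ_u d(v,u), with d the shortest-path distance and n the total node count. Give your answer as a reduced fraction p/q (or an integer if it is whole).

9/16

Distances from L: F:2, G:1, H:2, I:1, J:2, K:2, M:2, N:2, O:2. Sum = 16.
n = 10, so closeness = 9/16.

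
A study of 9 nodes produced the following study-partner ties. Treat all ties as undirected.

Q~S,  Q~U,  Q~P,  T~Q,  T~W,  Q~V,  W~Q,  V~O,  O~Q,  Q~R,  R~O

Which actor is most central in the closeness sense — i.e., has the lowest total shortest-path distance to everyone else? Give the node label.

Q

Farness (sum of distances to all others) for each node — O:13, P:15, Q:8, R:14, S:15, T:14, U:15, V:14, W:14.
The smallest farness is 8, for Q, so Q has the highest closeness.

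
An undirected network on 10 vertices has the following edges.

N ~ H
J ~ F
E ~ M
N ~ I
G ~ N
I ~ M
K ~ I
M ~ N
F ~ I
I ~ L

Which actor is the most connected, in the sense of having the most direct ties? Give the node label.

Degrees — E:1, F:2, G:1, H:1, I:5, J:1, K:1, L:1, M:3, N:4.
The maximum is 5, attained only by I.

I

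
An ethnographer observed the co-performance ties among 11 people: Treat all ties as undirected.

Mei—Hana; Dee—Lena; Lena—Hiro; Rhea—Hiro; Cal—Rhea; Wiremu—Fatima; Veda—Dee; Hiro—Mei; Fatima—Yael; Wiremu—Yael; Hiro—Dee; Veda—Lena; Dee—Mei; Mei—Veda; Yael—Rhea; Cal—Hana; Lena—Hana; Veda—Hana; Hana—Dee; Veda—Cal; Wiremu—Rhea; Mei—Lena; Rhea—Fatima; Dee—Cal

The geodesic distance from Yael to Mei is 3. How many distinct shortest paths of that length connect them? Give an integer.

1

The shortest distance is 3, and the only length-3 path is Yael–Rhea–Hiro–Mei. So there is exactly 1 shortest path.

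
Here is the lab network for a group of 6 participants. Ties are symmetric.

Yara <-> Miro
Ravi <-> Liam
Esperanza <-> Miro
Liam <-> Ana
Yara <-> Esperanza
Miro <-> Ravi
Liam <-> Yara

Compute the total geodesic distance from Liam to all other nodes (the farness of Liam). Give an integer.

7

Distances from Liam: Ana:1, Esperanza:2, Miro:2, Ravi:1, Yara:1.
Sum = 1 + 2 + 2 + 1 + 1 = 7.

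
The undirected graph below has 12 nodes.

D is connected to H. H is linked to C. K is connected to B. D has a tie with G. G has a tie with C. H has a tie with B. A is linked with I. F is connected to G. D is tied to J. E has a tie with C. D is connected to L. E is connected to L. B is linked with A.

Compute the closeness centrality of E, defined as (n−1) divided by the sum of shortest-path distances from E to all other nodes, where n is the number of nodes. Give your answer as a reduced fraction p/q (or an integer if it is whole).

11/30

Distances from E: A:4, B:3, C:1, D:2, F:3, G:2, H:2, I:5, J:3, K:4, L:1. Sum = 30.
n = 12, so closeness = 11/30.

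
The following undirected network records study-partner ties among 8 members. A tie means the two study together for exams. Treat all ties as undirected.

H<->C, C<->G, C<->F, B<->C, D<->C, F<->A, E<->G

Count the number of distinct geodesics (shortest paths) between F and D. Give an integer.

1

The shortest distance is 2, and the only length-2 path is F–C–D. So there is exactly 1 shortest path.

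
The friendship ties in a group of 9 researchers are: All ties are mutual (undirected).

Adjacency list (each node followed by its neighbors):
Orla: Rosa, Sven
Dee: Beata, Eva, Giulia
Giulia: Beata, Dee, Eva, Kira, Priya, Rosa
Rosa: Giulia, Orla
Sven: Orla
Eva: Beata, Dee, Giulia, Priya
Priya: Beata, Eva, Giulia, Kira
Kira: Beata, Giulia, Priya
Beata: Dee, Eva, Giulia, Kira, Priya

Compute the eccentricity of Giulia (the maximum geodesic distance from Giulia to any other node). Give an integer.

Distances from Giulia: Beata:1, Dee:1, Eva:1, Kira:1, Orla:2, Priya:1, Rosa:1, Sven:3.
The largest is 3 (to Sven), so the eccentricity of Giulia is 3.

3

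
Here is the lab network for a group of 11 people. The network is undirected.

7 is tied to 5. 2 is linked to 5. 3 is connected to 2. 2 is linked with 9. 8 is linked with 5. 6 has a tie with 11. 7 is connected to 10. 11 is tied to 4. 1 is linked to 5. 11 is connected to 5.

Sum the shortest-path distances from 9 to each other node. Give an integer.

Distances from 9: 1:3, 2:1, 3:2, 4:4, 5:2, 6:4, 7:3, 8:3, 10:4, 11:3.
Sum = 3 + 1 + 2 + 4 + 2 + 4 + 3 + 3 + 4 + 3 = 29.

29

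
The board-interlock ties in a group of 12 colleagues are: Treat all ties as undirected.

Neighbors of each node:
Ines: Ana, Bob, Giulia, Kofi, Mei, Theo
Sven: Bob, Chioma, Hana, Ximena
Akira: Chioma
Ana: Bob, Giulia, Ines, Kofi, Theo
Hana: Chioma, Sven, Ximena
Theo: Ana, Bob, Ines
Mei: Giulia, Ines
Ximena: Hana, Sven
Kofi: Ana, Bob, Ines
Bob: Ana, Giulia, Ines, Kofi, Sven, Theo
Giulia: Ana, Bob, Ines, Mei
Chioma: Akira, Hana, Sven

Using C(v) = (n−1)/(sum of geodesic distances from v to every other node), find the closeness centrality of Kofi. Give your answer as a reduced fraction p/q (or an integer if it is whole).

11/24

Distances from Kofi: Akira:4, Ana:1, Bob:1, Chioma:3, Giulia:2, Hana:3, Ines:1, Mei:2, Sven:2, Theo:2, Ximena:3. Sum = 24.
n = 12, so closeness = 11/24.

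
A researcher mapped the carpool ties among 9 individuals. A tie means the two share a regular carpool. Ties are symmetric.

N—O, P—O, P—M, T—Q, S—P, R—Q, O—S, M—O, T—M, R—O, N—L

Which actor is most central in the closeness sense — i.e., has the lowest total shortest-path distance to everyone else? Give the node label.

Farness (sum of distances to all others) for each node — L:23, M:14, N:16, O:11, P:15, Q:19, R:15, S:17, T:18.
The smallest farness is 11, for O, so O has the highest closeness.

O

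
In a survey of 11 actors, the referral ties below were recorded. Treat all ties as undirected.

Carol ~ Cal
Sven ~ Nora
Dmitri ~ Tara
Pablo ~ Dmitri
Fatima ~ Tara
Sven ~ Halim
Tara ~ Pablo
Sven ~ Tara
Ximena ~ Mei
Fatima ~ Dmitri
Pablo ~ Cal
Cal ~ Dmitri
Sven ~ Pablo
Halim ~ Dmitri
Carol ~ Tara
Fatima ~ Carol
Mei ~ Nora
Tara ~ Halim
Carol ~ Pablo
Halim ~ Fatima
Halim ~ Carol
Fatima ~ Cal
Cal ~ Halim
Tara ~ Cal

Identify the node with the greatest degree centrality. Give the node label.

Degrees — Cal:6, Carol:5, Dmitri:5, Fatima:5, Halim:6, Mei:2, Nora:2, Pablo:5, Sven:4, Tara:7, Ximena:1.
The maximum is 7, attained only by Tara.

Tara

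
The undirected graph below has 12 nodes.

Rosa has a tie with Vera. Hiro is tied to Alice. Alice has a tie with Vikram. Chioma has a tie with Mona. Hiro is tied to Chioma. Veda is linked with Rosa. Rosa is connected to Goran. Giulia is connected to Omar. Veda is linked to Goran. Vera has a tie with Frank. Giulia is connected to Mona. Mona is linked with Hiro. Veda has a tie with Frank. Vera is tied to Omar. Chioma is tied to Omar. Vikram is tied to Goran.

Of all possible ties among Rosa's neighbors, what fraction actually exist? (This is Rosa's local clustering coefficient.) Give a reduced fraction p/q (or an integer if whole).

1/3

Rosa's neighbors: Goran, Veda, and Vera (k = 3).
Possible neighbor pairs: C(3,2) = 3. Edges among them: Goran–Veda → e = 1.
Clustering(Rosa) = 1/3.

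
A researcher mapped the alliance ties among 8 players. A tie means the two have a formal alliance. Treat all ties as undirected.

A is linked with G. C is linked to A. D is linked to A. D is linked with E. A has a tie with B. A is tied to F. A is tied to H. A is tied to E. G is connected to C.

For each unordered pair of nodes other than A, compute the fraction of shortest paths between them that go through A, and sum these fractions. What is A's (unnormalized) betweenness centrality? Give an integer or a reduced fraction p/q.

19

Pairs whose geodesics pass through A — F–D: 1; F–B: 1; F–G: 1; F–C: 1; F–H: 1; F–E: 1; D–B: 1; D–G: 1; D–C: 1; D–H: 1; B–G: 1; B–C: 1; B–H: 1; B–E: 1 … (+5 more pairs).
All other pairs contribute 0.
Summing the contributions gives betweenness(A) = 19.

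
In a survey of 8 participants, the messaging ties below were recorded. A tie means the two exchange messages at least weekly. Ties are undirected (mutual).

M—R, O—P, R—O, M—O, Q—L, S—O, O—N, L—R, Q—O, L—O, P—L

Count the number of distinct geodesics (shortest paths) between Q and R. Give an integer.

2

The shortest distance is 2. The length-2 paths are: Q–O–R; Q–L–R.
That gives 2 distinct shortest paths.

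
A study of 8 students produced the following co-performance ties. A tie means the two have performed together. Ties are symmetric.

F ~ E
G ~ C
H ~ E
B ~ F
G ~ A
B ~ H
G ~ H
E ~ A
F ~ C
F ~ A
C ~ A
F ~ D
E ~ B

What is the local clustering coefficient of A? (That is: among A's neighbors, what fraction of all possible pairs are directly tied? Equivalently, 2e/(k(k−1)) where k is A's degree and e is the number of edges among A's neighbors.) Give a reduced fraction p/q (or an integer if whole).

1/2

A's neighbors: C, E, F, and G (k = 4).
Possible neighbor pairs: C(4,2) = 6. Edges among them: C–F, C–G, E–F → e = 3.
Clustering(A) = 3/6 = 1/2.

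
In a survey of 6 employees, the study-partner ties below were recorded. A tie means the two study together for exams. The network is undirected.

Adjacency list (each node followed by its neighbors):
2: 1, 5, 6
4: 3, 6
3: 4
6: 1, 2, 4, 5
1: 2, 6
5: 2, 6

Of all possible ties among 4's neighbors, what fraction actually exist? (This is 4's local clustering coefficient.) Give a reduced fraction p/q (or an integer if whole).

0

4's neighbors: 3 and 6 (k = 2).
Possible neighbor pairs: C(2,2) = 1. Edges among them: none → e = 0.
Clustering(4) = 0/1.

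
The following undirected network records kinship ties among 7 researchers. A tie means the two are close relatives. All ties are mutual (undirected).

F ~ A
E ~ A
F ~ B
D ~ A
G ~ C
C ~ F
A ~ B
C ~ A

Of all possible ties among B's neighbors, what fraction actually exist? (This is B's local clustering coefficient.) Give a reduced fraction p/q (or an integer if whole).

B's neighbors: A and F (k = 2).
Possible neighbor pairs: C(2,2) = 1. Edges among them: A–F → e = 1.
Clustering(B) = 1/1.

1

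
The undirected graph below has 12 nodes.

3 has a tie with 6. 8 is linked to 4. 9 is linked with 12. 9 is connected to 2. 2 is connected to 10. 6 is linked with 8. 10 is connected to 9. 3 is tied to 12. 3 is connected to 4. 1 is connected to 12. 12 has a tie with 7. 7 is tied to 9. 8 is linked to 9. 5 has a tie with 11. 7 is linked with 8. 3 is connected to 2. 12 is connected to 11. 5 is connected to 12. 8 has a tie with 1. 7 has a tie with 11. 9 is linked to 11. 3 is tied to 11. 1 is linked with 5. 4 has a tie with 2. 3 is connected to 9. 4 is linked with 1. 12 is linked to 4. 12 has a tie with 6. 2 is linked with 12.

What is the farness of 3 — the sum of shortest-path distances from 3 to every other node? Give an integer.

Distances from 3: 1:2, 2:1, 4:1, 5:2, 6:1, 7:2, 8:2, 9:1, 10:2, 11:1, 12:1.
Sum = 2 + 1 + 1 + 2 + 1 + 2 + 2 + 1 + 2 + 1 + 1 = 16.

16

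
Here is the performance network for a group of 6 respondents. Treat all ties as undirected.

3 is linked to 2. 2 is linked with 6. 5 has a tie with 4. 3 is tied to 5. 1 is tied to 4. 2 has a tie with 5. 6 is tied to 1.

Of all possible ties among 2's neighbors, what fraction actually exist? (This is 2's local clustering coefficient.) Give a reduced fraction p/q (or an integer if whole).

2's neighbors: 3, 5, and 6 (k = 3).
Possible neighbor pairs: C(3,2) = 3. Edges among them: 3–5 → e = 1.
Clustering(2) = 1/3.

1/3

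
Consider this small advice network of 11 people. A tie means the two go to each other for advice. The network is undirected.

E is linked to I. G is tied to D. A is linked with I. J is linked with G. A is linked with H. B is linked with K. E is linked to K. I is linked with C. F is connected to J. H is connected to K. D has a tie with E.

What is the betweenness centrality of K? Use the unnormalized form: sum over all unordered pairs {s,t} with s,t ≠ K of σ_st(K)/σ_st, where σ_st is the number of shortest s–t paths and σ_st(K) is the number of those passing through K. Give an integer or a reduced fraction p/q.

Pairs whose geodesics pass through K — C–B: 1; H–J: 1; H–E: 1; H–B: 1; H–G: 1; H–F: 1; H–D: 1; J–B: 1; I–B: 1; E–B: 1; A–B: 1; B–G: 1; B–F: 1; B–D: 1.
All other pairs contribute 0.
Summing the contributions gives betweenness(K) = 14.

14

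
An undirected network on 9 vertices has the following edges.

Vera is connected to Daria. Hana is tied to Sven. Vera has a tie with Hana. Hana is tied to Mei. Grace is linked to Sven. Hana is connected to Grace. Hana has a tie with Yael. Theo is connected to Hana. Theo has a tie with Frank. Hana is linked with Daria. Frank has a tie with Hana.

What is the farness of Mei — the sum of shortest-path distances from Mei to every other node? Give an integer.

Distances from Mei: Daria:2, Frank:2, Grace:2, Hana:1, Sven:2, Theo:2, Vera:2, Yael:2.
Sum = 2 + 2 + 2 + 1 + 2 + 2 + 2 + 2 = 15.

15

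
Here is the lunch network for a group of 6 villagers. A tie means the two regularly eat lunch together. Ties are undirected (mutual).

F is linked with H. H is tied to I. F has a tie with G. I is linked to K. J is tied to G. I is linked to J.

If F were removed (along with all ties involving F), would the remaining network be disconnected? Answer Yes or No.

Even without F, every remaining node can still reach every other (the residual graph is connected), so F is not a cut vertex.

No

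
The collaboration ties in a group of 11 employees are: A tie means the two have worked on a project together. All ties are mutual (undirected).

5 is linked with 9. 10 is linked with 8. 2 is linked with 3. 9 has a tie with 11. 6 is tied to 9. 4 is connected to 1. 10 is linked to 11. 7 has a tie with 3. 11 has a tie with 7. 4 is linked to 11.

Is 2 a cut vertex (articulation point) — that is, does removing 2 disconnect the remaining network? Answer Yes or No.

No

Even without 2, every remaining node can still reach every other (the residual graph is connected), so 2 is not a cut vertex.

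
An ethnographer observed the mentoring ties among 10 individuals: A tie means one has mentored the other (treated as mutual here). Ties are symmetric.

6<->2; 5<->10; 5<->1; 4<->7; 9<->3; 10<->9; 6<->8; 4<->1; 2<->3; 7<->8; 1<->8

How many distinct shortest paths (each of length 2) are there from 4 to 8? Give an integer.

2

The shortest distance is 2. The length-2 paths are: 4–7–8; 4–1–8.
That gives 2 distinct shortest paths.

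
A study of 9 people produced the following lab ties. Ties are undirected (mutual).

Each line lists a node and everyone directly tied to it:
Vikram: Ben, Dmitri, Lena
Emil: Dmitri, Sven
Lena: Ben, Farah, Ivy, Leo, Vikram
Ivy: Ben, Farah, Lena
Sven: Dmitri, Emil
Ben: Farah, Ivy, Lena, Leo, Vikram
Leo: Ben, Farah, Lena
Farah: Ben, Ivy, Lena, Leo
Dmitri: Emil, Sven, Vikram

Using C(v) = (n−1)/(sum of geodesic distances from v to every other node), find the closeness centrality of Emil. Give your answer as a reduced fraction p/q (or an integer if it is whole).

Distances from Emil: Ben:3, Dmitri:1, Farah:4, Ivy:4, Lena:3, Leo:4, Sven:1, Vikram:2. Sum = 22.
n = 9, so closeness = 8/22 = 4/11.

4/11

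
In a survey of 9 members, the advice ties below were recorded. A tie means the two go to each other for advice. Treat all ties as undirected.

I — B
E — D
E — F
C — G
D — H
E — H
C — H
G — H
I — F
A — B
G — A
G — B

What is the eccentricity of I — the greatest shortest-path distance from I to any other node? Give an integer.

3

Distances from I: A:2, B:1, C:3, D:3, E:2, F:1, G:2, H:3.
The largest is 3 (to H, C, and D), so the eccentricity of I is 3.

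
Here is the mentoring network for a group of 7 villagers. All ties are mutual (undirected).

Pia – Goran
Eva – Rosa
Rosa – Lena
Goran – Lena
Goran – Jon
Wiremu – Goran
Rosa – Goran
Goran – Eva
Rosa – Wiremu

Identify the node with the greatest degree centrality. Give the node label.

Degrees — Eva:2, Goran:6, Jon:1, Lena:2, Pia:1, Rosa:4, Wiremu:2.
The maximum is 6, attained only by Goran.

Goran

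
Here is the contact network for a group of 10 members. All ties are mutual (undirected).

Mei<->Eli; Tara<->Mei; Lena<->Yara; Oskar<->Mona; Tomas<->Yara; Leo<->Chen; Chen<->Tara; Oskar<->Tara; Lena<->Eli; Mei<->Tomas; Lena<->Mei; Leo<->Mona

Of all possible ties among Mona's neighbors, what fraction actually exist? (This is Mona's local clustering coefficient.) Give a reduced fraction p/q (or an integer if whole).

0

Mona's neighbors: Leo and Oskar (k = 2).
Possible neighbor pairs: C(2,2) = 1. Edges among them: none → e = 0.
Clustering(Mona) = 0/1.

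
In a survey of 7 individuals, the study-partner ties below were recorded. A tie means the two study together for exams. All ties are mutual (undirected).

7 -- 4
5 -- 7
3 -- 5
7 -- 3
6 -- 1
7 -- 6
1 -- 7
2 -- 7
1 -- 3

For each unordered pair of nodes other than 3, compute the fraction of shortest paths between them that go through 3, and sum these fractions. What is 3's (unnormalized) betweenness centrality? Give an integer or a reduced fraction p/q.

Pairs whose geodesics pass through 3 — 5–1: 1/2.
All other pairs contribute 0.
Summing the contributions gives betweenness(3) = 1/2.

1/2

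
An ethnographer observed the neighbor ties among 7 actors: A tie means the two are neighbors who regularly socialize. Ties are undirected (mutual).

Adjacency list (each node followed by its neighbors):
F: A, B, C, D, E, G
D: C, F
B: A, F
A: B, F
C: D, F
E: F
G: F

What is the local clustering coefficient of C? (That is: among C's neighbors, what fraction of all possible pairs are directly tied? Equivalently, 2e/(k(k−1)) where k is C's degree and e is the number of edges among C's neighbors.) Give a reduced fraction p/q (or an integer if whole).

C's neighbors: D and F (k = 2).
Possible neighbor pairs: C(2,2) = 1. Edges among them: D–F → e = 1.
Clustering(C) = 1/1.

1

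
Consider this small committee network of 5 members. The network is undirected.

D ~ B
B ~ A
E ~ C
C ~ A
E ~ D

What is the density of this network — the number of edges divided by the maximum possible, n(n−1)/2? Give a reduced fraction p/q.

1/2

There are 5 edges and 5 nodes, so the maximum possible is C(5,2) = 10.
Density = 5/10 = 1/2.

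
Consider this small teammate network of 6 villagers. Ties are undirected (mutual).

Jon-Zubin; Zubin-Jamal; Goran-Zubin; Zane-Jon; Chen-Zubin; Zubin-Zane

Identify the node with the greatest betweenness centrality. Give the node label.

Zubin

Unnormalized betweenness of each node: Chen:0, Goran:0, Jamal:0, Jon:0, Zane:0, Zubin:9.
Zubin has the largest value, 9, making it the main broker — the node through which the most shortest paths run.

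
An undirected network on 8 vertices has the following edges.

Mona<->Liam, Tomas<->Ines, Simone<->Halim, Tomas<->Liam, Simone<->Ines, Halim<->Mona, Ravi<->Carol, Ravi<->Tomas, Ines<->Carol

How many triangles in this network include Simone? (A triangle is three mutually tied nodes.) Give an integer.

0

Simone's neighbors are Halim and Ines, but none of them are tied to each other, so no triangle contains Simone.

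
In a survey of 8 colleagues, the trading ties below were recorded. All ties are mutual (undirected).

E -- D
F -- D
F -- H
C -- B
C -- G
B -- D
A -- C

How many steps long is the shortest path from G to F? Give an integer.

4

One shortest route is G – C – B – D – F, which uses 4 edges, and at distance 3 from G we only reach {D}, which does not include F. So d(G,F) = 4.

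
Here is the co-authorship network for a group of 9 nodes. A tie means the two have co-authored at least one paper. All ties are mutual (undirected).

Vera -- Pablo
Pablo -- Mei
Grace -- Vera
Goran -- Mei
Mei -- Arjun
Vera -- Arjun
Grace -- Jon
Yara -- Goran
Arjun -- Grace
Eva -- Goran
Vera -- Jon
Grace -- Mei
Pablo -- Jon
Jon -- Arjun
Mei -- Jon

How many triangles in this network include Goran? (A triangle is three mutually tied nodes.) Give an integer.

0

Goran's neighbors are Eva, Mei, and Yara, but none of them are tied to each other, so no triangle contains Goran.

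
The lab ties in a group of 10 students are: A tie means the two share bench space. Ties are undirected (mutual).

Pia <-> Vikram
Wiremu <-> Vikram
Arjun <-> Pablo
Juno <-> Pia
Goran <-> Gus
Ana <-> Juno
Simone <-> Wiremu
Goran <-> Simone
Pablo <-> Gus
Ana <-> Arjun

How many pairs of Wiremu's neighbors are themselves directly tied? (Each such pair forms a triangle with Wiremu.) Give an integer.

Wiremu's neighbors are Simone and Vikram, but none of them are tied to each other, so no triangle contains Wiremu.

0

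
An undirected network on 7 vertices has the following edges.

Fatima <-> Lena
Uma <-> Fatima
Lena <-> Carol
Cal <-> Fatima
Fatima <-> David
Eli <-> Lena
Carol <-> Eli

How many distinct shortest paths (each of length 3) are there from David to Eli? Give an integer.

1

The shortest distance is 3, and the only length-3 path is David–Fatima–Lena–Eli. So there is exactly 1 shortest path.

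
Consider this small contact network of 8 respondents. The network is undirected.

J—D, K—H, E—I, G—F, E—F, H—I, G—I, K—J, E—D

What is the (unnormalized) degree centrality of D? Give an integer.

2

D is directly tied to E and J. That is 2 neighbors, so the degree of D is 2.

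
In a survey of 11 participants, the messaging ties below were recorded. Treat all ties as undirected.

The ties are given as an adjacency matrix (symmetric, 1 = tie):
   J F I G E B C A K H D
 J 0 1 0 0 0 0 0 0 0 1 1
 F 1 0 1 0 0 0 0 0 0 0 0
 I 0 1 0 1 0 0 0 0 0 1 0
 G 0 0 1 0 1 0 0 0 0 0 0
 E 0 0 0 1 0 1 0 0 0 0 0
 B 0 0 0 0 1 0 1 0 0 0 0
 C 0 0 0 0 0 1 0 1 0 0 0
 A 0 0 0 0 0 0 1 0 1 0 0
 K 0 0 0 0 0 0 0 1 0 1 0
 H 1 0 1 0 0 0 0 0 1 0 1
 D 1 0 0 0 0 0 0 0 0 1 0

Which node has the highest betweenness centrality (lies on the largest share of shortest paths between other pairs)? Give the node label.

Unnormalized betweenness of each node: A:8, B:29/6, C:16/3, D:0, E:7, F:11/6, G:10, H:58/3, I:89/6, J:17/6, K:11.
H has the largest value, 58/3, making it the main broker — the node through which the most shortest paths run.

H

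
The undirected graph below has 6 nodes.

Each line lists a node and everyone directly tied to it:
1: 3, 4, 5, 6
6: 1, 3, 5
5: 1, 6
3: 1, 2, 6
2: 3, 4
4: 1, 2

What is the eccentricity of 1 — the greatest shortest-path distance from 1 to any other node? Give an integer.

2

Distances from 1: 2:2, 3:1, 4:1, 5:1, 6:1.
The largest is 2 (to 2), so the eccentricity of 1 is 2.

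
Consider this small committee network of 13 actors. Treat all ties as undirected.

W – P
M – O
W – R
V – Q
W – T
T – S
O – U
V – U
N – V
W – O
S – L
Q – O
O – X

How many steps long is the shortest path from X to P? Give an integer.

3

One shortest route is X – O – W – P, which uses 3 edges, and at distance 2 from X we only reach {M, Q, U, W}, which does not include P. So d(X,P) = 3.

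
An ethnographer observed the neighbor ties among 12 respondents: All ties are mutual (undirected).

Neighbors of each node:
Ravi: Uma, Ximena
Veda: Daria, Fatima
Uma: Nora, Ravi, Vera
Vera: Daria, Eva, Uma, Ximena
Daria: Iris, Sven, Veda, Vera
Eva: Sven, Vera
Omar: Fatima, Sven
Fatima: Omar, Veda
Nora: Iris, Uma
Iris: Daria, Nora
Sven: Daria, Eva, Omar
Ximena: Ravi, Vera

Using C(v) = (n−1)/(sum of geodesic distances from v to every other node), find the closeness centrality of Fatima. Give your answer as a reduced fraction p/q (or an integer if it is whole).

11/32

Distances from Fatima: Daria:2, Eva:3, Iris:3, Nora:4, Omar:1, Ravi:5, Sven:2, Uma:4, Veda:1, Vera:3, Ximena:4. Sum = 32.
n = 12, so closeness = 11/32.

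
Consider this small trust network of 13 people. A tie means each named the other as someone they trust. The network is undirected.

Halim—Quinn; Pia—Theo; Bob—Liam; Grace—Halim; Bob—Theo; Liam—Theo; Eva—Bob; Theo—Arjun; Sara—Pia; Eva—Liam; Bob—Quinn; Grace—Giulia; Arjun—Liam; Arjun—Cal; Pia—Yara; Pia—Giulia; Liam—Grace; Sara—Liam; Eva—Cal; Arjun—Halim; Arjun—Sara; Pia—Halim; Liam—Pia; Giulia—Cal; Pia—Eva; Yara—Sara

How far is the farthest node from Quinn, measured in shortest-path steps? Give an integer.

Distances from Quinn: Arjun:2, Bob:1, Cal:3, Eva:2, Giulia:3, Grace:2, Halim:1, Liam:2, Pia:2, Sara:3, Theo:2, Yara:3.
The largest is 3 (to Sara, Cal, Giulia, and Yara), so the eccentricity of Quinn is 3.

3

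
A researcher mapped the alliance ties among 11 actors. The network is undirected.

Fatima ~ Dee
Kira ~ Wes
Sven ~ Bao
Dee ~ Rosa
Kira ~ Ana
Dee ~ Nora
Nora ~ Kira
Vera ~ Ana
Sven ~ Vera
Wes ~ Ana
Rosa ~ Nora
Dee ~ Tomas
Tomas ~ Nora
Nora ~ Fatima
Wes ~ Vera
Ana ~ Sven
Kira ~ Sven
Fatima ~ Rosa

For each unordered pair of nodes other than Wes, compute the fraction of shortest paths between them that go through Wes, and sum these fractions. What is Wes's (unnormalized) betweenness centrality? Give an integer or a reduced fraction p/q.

2

Pairs whose geodesics pass through Wes — Dee–Vera: 1/3; Tomas–Vera: 1/3; Rosa–Vera: 1/3; Fatima–Vera: 1/3; Nora–Vera: 1/3; Kira–Vera: 1/3.
All other pairs contribute 0.
Summing the contributions gives betweenness(Wes) = 2.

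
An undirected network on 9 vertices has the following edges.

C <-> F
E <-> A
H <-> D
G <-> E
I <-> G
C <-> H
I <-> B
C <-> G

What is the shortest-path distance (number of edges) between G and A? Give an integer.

2

One shortest route is G – E – A, which uses 2 edges, and G and A are not directly tied, so nothing shorter exists. So d(G,A) = 2.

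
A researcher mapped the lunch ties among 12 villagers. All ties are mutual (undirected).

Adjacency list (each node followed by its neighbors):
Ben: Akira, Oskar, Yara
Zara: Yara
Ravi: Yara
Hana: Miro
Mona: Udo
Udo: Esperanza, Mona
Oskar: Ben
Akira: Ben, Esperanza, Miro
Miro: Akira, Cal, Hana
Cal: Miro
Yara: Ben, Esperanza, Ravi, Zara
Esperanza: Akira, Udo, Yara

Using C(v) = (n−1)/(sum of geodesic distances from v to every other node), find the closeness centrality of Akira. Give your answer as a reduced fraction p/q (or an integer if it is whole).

Distances from Akira: Ben:1, Cal:2, Esperanza:1, Hana:2, Miro:1, Mona:3, Oskar:2, Ravi:3, Udo:2, Yara:2, Zara:3. Sum = 22.
n = 12, so closeness = 11/22 = 1/2.

1/2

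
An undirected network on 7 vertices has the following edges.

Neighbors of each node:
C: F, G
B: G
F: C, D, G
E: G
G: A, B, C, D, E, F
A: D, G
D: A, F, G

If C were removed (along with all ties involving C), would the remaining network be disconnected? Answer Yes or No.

No

Even without C, every remaining node can still reach every other (the residual graph is connected), so C is not a cut vertex.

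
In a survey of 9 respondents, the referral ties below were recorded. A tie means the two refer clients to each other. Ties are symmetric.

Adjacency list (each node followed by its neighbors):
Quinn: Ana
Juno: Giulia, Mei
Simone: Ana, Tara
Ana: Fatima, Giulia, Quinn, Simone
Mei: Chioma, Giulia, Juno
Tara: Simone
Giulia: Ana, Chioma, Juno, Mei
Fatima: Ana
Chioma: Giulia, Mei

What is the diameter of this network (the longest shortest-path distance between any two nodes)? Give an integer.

Eccentricity of each node (its greatest distance to any other): Ana:2, Chioma:4, Fatima:3, Giulia:3, Juno:4, Mei:4, Quinn:3, Simone:3, Tara:4.
The maximum eccentricity is 4, realized for instance by the pair Juno–Tara via Juno – Giulia – Ana – Simone – Tara. So the diameter is 4.

4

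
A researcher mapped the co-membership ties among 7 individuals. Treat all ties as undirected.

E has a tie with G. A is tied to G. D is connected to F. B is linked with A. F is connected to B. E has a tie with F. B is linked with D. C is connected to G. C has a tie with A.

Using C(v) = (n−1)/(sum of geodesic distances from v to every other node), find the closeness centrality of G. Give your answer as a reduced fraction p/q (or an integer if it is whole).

3/5

Distances from G: A:1, B:2, C:1, D:3, E:1, F:2. Sum = 10.
n = 7, so closeness = 6/10 = 3/5.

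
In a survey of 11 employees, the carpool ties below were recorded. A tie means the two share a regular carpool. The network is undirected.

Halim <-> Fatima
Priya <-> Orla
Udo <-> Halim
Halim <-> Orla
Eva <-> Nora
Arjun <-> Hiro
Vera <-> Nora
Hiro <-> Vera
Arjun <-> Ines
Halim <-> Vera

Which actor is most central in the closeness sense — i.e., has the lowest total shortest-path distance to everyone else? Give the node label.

Vera

Farness (sum of distances to all others) for each node — Arjun:31, Eva:35, Fatima:29, Halim:20, Hiro:24, Ines:40, Nora:26, Orla:27, Priya:36, Udo:29, Vera:19.
The smallest farness is 19, for Vera, so Vera has the highest closeness.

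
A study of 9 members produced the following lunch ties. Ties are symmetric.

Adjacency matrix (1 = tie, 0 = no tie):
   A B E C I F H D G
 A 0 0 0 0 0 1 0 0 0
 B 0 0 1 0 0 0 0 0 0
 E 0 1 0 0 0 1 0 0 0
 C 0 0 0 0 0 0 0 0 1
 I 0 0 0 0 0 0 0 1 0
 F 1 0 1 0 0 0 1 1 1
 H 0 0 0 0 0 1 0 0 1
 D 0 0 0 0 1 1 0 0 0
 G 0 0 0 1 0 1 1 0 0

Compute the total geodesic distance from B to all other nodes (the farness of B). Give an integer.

Distances from B: A:3, C:4, D:3, E:1, F:2, G:3, H:3, I:4.
Sum = 3 + 4 + 3 + 1 + 2 + 3 + 3 + 4 = 23.

23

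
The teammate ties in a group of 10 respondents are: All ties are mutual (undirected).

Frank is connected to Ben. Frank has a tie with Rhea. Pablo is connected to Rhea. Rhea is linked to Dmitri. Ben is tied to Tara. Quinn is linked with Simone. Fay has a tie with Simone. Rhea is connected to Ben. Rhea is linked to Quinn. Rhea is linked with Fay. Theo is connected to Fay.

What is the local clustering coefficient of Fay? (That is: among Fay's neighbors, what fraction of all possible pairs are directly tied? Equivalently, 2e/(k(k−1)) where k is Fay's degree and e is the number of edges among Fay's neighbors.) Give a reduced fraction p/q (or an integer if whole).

Fay's neighbors: Rhea, Simone, and Theo (k = 3).
Possible neighbor pairs: C(3,2) = 3. Edges among them: none → e = 0.
Clustering(Fay) = 0/3 = 0.

0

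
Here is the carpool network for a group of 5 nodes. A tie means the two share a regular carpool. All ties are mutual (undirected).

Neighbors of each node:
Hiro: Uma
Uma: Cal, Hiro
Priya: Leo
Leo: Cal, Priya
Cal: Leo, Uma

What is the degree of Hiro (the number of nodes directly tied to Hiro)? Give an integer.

Hiro is directly tied to Uma. That is 1 neighbor, so the degree of Hiro is 1.

1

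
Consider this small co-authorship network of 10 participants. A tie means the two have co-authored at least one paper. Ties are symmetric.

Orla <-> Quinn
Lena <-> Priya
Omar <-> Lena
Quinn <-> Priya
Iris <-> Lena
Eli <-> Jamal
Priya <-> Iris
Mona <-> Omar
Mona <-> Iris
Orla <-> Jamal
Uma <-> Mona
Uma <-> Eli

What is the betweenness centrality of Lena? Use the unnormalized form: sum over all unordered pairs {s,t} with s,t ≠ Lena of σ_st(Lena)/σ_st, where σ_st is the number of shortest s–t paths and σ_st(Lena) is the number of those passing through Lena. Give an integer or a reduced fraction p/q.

7/2

Pairs whose geodesics pass through Lena — Omar–Iris: 1/2; Omar–Priya: 1; Omar–Quinn: 1; Omar–Orla: 1.
All other pairs contribute 0.
Summing the contributions gives betweenness(Lena) = 7/2.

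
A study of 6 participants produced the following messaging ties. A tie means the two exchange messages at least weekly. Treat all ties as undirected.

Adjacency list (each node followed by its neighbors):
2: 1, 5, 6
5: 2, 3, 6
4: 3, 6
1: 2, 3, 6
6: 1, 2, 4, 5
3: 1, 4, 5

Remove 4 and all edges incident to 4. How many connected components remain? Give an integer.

4's neighbors (3 and 6) remain reachable from one another through other ties, so the rest of the network stays in one piece.

1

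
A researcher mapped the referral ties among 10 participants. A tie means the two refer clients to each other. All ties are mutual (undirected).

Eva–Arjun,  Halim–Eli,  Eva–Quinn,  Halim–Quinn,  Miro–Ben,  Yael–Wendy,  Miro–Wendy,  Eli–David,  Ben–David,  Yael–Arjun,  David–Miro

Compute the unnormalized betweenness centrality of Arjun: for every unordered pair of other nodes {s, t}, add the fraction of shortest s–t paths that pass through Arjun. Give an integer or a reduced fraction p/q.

13/2

Pairs whose geodesics pass through Arjun — Wendy–Eva: 1; Wendy–Quinn: 1; Yael–Eva: 1; Yael–Quinn: 1; Yael–Halim: 1; Eva–Ben: 1/2; Eva–Miro: 1.
All other pairs contribute 0.
Summing the contributions gives betweenness(Arjun) = 13/2.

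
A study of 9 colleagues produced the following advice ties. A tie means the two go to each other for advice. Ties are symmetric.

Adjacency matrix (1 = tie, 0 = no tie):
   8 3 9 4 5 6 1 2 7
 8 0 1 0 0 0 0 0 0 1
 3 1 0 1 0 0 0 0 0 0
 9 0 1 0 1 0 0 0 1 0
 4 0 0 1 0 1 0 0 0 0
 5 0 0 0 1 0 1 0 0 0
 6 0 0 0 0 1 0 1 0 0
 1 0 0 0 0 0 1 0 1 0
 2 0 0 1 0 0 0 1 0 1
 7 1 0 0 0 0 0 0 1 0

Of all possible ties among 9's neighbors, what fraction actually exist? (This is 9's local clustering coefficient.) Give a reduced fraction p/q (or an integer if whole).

9's neighbors: 2, 3, and 4 (k = 3).
Possible neighbor pairs: C(3,2) = 3. Edges among them: none → e = 0.
Clustering(9) = 0/3 = 0.

0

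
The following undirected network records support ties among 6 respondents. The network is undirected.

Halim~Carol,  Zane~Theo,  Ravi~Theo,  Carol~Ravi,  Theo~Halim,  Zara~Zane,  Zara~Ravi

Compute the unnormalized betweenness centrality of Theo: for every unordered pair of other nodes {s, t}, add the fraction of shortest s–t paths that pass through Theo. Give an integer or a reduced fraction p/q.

Pairs whose geodesics pass through Theo — Zara–Halim: 2/3; Ravi–Halim: 1/2; Ravi–Zane: 1/2; Carol–Zane: 2/3; Halim–Zane: 1.
All other pairs contribute 0.
Summing the contributions gives betweenness(Theo) = 10/3.

10/3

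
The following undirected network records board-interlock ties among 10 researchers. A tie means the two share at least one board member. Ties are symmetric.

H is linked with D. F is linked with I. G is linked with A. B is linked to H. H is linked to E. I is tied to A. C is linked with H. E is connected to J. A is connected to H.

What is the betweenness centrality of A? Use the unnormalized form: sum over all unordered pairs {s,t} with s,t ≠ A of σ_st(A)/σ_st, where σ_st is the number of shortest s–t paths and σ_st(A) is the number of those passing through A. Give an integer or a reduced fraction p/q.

20

Pairs whose geodesics pass through A — G–H: 1; G–B: 1; G–D: 1; G–C: 1; G–F: 1; G–J: 1; G–E: 1; G–I: 1; H–F: 1; H–I: 1; B–F: 1; B–I: 1; D–F: 1; D–I: 1 … (+6 more pairs).
All other pairs contribute 0.
Summing the contributions gives betweenness(A) = 20.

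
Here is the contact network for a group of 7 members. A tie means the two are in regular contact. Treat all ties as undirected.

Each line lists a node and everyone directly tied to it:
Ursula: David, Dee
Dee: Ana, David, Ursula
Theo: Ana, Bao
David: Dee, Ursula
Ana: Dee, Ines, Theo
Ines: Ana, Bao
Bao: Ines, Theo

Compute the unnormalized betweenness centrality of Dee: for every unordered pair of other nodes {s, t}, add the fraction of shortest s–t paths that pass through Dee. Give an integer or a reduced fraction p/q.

Pairs whose geodesics pass through Dee — Ana–Ursula: 1; Ana–David: 1; Theo–Ursula: 1; Theo–David: 1; Bao–Ursula: 2/2; Bao–David: 2/2; Ines–Ursula: 1; Ines–David: 1.
All other pairs contribute 0.
Summing the contributions gives betweenness(Dee) = 8.

8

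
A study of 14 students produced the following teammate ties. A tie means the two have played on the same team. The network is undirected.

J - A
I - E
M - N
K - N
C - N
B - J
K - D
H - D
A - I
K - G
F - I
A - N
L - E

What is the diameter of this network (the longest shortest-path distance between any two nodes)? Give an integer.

7

Eccentricity of each node (its greatest distance to any other): A:4, B:6, C:5, D:6, E:6, F:6, G:6, H:7, I:5, J:5, K:5, L:7, M:5, N:4.
The maximum eccentricity is 7, realized for instance by the pair H–L via H – D – K – N – A – I – E – L. So the diameter is 7.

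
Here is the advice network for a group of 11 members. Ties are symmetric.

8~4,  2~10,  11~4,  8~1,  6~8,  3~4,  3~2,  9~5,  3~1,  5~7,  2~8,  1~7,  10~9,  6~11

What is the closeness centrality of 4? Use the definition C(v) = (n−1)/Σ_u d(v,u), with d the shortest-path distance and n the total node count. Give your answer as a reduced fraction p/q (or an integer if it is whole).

10/23

Distances from 4: 1:2, 2:2, 3:1, 5:4, 6:2, 7:3, 8:1, 9:4, 10:3, 11:1. Sum = 23.
n = 11, so closeness = 10/23.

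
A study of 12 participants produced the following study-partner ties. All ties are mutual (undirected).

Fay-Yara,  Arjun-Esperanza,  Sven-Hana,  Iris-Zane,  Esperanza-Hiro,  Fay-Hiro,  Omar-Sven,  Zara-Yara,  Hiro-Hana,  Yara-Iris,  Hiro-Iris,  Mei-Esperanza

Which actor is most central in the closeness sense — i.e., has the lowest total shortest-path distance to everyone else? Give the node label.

Hiro

Farness (sum of distances to all others) for each node — Arjun:36, Esperanza:26, Fay:26, Hana:26, Hiro:20, Iris:24, Mei:36, Omar:44, Sven:34, Yara:30, Zane:34, Zara:40.
The smallest farness is 20, for Hiro, so Hiro has the highest closeness.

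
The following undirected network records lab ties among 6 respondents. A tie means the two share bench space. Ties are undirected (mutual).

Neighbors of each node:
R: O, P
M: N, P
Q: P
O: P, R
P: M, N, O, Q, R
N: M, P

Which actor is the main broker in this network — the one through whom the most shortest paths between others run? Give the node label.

P

Unnormalized betweenness of each node: M:0, N:0, O:0, P:8, Q:0, R:0.
P has the largest value, 8, making it the main broker — the node through which the most shortest paths run.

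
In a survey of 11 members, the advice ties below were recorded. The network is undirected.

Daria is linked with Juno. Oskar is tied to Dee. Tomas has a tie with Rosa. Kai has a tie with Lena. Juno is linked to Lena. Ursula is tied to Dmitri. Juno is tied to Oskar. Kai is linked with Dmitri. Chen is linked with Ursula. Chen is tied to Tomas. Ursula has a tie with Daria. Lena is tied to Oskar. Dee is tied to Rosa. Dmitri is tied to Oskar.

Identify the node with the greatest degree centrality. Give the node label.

Degrees — Chen:2, Daria:2, Dee:2, Dmitri:3, Juno:3, Kai:2, Lena:3, Oskar:4, Rosa:2, Tomas:2, Ursula:3.
The maximum is 4, attained only by Oskar.

Oskar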